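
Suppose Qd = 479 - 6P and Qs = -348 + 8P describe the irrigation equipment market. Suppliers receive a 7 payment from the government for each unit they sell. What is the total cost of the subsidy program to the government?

Government cost = 1040

Pre-subsidy: 479 - 6P = -348 + 8P gives P* = 827/14, Q* = 872/7.
With the subsidy, sellers receive Ps = Pb + 7 for each unit, where Pb is the price buyers pay.
Supply in terms of Pb becomes Qs = -348 + 8(Pb + 7) = -292 + 8Pb. Setting this equal to demand: 479 - 6Pb = -292 + 8Pb, so Pb = 771/14.
Sellers receive Ps = 771/14 + 7 = 869/14; Q' = 479 − 6·(771/14) = 1040/7.
Government outlay = subsidy × quantity = 7 × 1040/7 = 1040.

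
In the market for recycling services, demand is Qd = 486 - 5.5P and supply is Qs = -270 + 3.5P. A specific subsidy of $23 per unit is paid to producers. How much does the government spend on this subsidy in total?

Government cost = 60605/36

Pre-subsidy: 486 - 5.5P = -270 + 3.5P gives P* = 84, Q* = 24.
With the subsidy, sellers receive Ps = Pb + 23 for each unit, where Pb is the price buyers pay.
Supply in terms of Pb becomes Qs = -270 + 3.5(Pb + 23) = -189.5 + 3.5Pb. Setting this equal to demand: 486 - 5.5Pb = -189.5 + 3.5Pb, so Pb = 1351/18.
Sellers receive Ps = 1351/18 + 23 = 1765/18; Q' = 486 − 5.5·(1351/18) = 2635/36.
Government outlay = subsidy × quantity = 23 × 2635/36 = 60605/36.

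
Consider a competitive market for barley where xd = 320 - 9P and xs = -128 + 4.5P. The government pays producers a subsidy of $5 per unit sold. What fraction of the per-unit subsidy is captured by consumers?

Pre-subsidy: 320 - 9P = -128 + 4.5P gives P* = 896/27, x* = 64/3.
With the subsidy, sellers receive Ps = Pb + 5 for each unit, where Pb is the price buyers pay.
Supply in terms of Pb becomes xs = -128 + 4.5(Pb + 5) = -105.5 + 4.5Pb. Setting this equal to demand: 320 - 9Pb = -105.5 + 4.5Pb, so Pb = 851/27.
Sellers receive Ps = 851/27 + 5 = 986/27; x' = 320 − 9·(851/27) = 109/3.
Buyers' price falls by P* − Pb = 896/27 − 851/27 = 5/3; sellers' price rises by Ps − P* = 986/27 − 896/27 = 10/3.
So consumers capture (5/3)/5 = 1/3 of each unit of subsidy.

Consumer share = 1/3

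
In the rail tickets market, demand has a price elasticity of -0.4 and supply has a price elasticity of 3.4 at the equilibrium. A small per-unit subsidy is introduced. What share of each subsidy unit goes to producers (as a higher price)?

For a small subsidy around the equilibrium, the benefit split depends on the relative slopes, which at a point are proportional to the elasticities.
Buyer share = εs/(εs + |εd|) = 3.4/(3.4 + 0.4) = 17/19; seller share = |εd|/(εs + |εd|) = 2/19.
So producers capture 2/19 of the subsidy.

Producer share = 2/19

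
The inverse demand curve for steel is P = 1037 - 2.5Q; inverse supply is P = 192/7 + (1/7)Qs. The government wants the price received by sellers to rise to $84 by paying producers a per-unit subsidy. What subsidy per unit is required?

Required subsidy s = $37 per unit

At a seller price of 84, quantity supplied is -192 + 7·84 = 396.
Buyers absorb 396 only when they pay Pb = 1037 − 2.5·396 = 47.
s = Ps − Pb = 84 − 47 = 37.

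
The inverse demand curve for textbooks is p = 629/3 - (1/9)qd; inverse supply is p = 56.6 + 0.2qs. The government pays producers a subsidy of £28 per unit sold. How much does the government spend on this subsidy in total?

Government cost = £16296

Pre-subsidy: 629/3 - (1/9)q = 56.6 + 0.2q gives q* = 492 and p* = 155.
With the subsidy, sellers receive ps = pb + 28 for each unit, where pb is the price buyers pay.
On the curves, pb = 629/3 - (1/9)q and ps = 56.6 + 0.2q; the wedge ps − pb = 28 gives 56.6 + 0.2q − (629/3 - (1/9)q) = 28, so q' = 582.
Then pb = 629/3 − (1/9)·582 = 145 and ps = 56.6 + 0.2·582 = 173.
Government outlay = subsidy × quantity = 28 × 582 = 16296.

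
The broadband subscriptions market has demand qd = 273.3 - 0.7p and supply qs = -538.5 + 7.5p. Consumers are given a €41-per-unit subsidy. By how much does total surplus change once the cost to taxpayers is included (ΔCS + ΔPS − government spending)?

Net change in total surplus = -€538.125

Pre-subsidy: 273.3 - 0.7p = -538.5 + 7.5p gives p* = 99, q* = 204.
With the rebate, buyers effectively pay pb = ps − 41, where ps is the price sellers receive.
Demand in terms of ps becomes qd = 273.3 − 0.7(ps − 41) = 302 - 0.7ps. Setting this equal to supply: 302 - 0.7ps = -538.5 + 7.5ps, so ps = 102.5.
Buyers pay pb = 102.5 − 41 = 61.5; q' = -538.5 + 7.5·102.5 = 230.25.
ΔCS = ½(204 + 230.25)(99 − 61.5) = 8142.1875; ΔPS = ½(204 + 230.25)(102.5 − 99) = 759.9375.
Government spending = 41 × 230.25 = 9440.25.
Net change = 8142.1875 + 759.9375 − 9440.25 = -538.125. The loss equals the DWL triangle ½·41·26.25.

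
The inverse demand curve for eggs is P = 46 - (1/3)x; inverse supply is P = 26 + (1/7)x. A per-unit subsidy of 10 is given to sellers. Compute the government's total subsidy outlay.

Pre-subsidy: 46 - (1/3)x = 26 + (1/7)x gives x* = 42 and P* = 32.
With the subsidy, sellers receive Ps = Pb + 10 for each unit, where Pb is the price buyers pay.
On the curves, Pb = 46 - (1/3)x and Ps = 26 + (1/7)x; the wedge Ps − Pb = 10 gives 26 + (1/7)x − (46 - (1/3)x) = 10, so x' = 63.
Then Pb = 46 − (1/3)·63 = 25 and Ps = 26 + (1/7)·63 = 35.
Government outlay = subsidy × quantity = 10 × 63 = 630.

Government cost = 630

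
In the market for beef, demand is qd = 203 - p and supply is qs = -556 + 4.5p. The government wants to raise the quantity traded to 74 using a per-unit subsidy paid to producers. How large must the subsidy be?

Required subsidy s = 11 per unit

At q = 74, invert demand for the buyer price: pb = (203 − 74)/1 = 129; invert supply for the seller price: ps = (74 − (-556))/4.5 = 140.
The subsidy must fill the gap: s = ps − pb = 140 − 129 = 11.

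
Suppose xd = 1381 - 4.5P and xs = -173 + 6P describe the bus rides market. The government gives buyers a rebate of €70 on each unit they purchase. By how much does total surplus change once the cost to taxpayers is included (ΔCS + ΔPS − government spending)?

Pre-subsidy: 1381 - 4.5P = -173 + 6P gives P* = 148, x* = 715.
With the rebate, buyers effectively pay Pb = Ps − 70, where Ps is the price sellers receive.
Demand in terms of Ps becomes xd = 1381 − 4.5(Ps − 70) = 1696 - 4.5Ps. Setting this equal to supply: 1696 - 4.5Ps = -173 + 6Ps, so Ps = 178.
Buyers pay Pb = 178 − 70 = 108; x' = -173 + 6·178 = 895.
ΔCS = ½(715 + 895)(148 − 108) = 32200; ΔPS = ½(715 + 895)(178 − 148) = 24150.
Government spending = 70 × 895 = 62650.
Net change = 32200 + 24150 − 62650 = -6300. The loss equals the DWL triangle ½·70·180.

Net change in total surplus = -€6300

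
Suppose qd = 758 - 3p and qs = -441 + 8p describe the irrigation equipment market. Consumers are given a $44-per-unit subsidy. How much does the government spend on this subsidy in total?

Government cost = $23188

Pre-subsidy: 758 - 3p = -441 + 8p gives p* = 109, q* = 431.
With the rebate, buyers effectively pay pb = ps − 44, where ps is the price sellers receive.
Demand in terms of ps becomes qd = 758 − 3(ps − 44) = 890 - 3ps. Setting this equal to supply: 890 - 3ps = -441 + 8ps, so ps = 121.
Buyers pay pb = 121 − 44 = 77; q' = -441 + 8·121 = 527.
Government outlay = subsidy × quantity = 44 × 527 = 23188.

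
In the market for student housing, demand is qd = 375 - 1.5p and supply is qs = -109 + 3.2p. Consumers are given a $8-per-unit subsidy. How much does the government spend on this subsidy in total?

Government cost = 85992/47

Pre-subsidy: 375 - 1.5p = -109 + 3.2p gives p* = 4840/47, q* = 10365/47.
With the rebate, buyers effectively pay pb = ps − 8, where ps is the price sellers receive.
Demand in terms of ps becomes qd = 375 − 1.5(ps − 8) = 387 - 1.5ps. Setting this equal to supply: 387 - 1.5ps = -109 + 3.2ps, so ps = 4960/47.
Buyers pay pb = 4960/47 − 8 = 4584/47; q' = -109 + 3.2·(4960/47) = 10749/47.
Government outlay = subsidy × quantity = 8 × 10749/47 = 85992/47.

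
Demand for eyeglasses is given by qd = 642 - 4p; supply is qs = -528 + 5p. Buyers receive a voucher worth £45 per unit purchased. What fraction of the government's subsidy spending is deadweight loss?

Pre-subsidy: 642 - 4p = -528 + 5p gives p* = 130, q* = 122.
With the rebate, buyers effectively pay pb = ps − 45, where ps is the price sellers receive.
Demand in terms of ps becomes qd = 642 − 4(ps − 45) = 822 - 4ps. Setting this equal to supply: 822 - 4ps = -528 + 5ps, so ps = 150.
Buyers pay pb = 150 − 45 = 105; q' = -528 + 5·150 = 222.
ΔCS = ½(122 + 222)(130 − 105) = 4300; ΔPS = ½(122 + 222)(150 − 130) = 3440.
Government spending = 45 × 222 = 9990.
DWL = ½ × 45 × (222 − 122) = 2250; fraction = 2250 / 9990 = 25/111.

DWL / government spending = 25/111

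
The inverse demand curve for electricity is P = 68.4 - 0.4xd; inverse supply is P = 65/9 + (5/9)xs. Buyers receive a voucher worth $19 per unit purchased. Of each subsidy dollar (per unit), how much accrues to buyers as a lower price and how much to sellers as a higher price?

Buyers gain 342/43 per unit; sellers gain 475/43 per unit

Pre-subsidy: 68.4 - 0.4x = 65/9 + (5/9)x gives x* = 2753/43 and P* = 1840/43.
With the rebate, buyers effectively pay Pb = Ps − 19, where Ps is the price sellers receive.
On the curves, Pb = 68.4 - 0.4x and Ps = 65/9 + (5/9)x; the wedge Ps − Pb = 19 gives 65/9 + (5/9)x − (68.4 - 0.4x) = 19, so x' = 3608/43.
Then Pb = 68.4 − 0.4·(3608/43) = 1498/43 and Ps = 65/9 + (5/9)·(3608/43) = 2315/43.
Buyers' price falls by P* − Pb = 1840/43 − 1498/43 = 342/43; sellers' price rises by Ps − P* = 2315/43 − 1840/43 = 475/43.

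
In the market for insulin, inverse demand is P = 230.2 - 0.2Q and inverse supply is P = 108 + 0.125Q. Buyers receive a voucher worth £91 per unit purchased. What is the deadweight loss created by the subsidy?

Deadweight loss = £12740

Pre-subsidy: 230.2 - 0.2Q = 108 + 0.125Q gives Q* = 376 and P* = 155.
With the rebate, buyers effectively pay Pb = Ps − 91, where Ps is the price sellers receive.
On the curves, Pb = 230.2 - 0.2Q and Ps = 108 + 0.125Q; the wedge Ps − Pb = 91 gives 108 + 0.125Q − (230.2 - 0.2Q) = 91, so Q' = 656.
Then Pb = 230.2 − 0.2·656 = 99 and Ps = 108 + 0.125·656 = 190.
The subsidy expands output by 656 − 376 = 280 past the efficient level; on those units the gap between marginal cost and willingness to pay runs from 0 up to 91.
DWL = ½ × 91 × 280 = 12740.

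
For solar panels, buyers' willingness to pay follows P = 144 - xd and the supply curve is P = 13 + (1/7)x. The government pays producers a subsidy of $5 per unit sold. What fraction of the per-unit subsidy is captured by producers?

Producer share = 0.125

Pre-subsidy: 144 - x = 13 + (1/7)x gives x* = 114.625 and P* = 29.375.
With the subsidy, sellers receive Ps = Pb + 5 for each unit, where Pb is the price buyers pay.
On the curves, Pb = 144 - x and Ps = 13 + (1/7)x; the wedge Ps − Pb = 5 gives 13 + (1/7)x − (144 - x) = 5, so x' = 119.
Then Pb = 144 − 1·119 = 25 and Ps = 13 + (1/7)·119 = 30.
Buyers' price falls by P* − Pb = 29.375 − 25 = 4.375; sellers' price rises by Ps − P* = 30 − 29.375 = 0.625.
So producers capture 0.625/5 = 0.125 of each unit of subsidy.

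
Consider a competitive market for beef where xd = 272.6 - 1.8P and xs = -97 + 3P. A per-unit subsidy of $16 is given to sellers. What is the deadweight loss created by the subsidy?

Deadweight loss = $144

Pre-subsidy: 272.6 - 1.8P = -97 + 3P gives P* = 77, x* = 134.
With the subsidy, sellers receive Ps = Pb + 16 for each unit, where Pb is the price buyers pay.
Supply in terms of Pb becomes xs = -97 + 3(Pb + 16) = -49 + 3Pb. Setting this equal to demand: 272.6 - 1.8Pb = -49 + 3Pb, so Pb = 67.
Sellers receive Ps = 67 + 16 = 83; x' = 272.6 − 1.8·67 = 152.
The subsidy expands output by 152 − 134 = 18 past the efficient level; on those units the gap between marginal cost and willingness to pay runs from 0 up to 16.
DWL = ½ × 16 × 18 = 144.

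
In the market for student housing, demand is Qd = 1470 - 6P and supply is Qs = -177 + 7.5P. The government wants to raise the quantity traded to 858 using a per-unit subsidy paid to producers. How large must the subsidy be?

Required subsidy s = 36 per unit

At Q = 858, invert demand for the buyer price: Pb = (1470 − 858)/6 = 102; invert supply for the seller price: Ps = (858 − (-177))/7.5 = 138.
The subsidy must fill the gap: s = Ps − Pb = 138 − 102 = 36.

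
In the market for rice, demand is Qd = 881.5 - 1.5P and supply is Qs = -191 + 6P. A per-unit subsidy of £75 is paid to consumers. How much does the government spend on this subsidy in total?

Government cost = £56775

Pre-subsidy: 881.5 - 1.5P = -191 + 6P gives P* = 143, Q* = 667.
With the rebate, buyers effectively pay Pb = Ps − 75, where Ps is the price sellers receive.
Demand in terms of Ps becomes Qd = 881.5 − 1.5(Ps − 75) = 994 - 1.5Ps. Setting this equal to supply: 994 - 1.5Ps = -191 + 6Ps, so Ps = 158.
Buyers pay Pb = 158 − 75 = 83; Q' = -191 + 6·158 = 757.
Government outlay = subsidy × quantity = 75 × 757 = 56775.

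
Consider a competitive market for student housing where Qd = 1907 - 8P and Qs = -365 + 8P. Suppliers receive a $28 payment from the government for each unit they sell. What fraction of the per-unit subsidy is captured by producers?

Pre-subsidy: 1907 - 8P = -365 + 8P gives P* = 142, Q* = 771.
With the subsidy, sellers receive Ps = Pb + 28 for each unit, where Pb is the price buyers pay.
Supply in terms of Pb becomes Qs = -365 + 8(Pb + 28) = -141 + 8Pb. Setting this equal to demand: 1907 - 8Pb = -141 + 8Pb, so Pb = 128.
Sellers receive Ps = 128 + 28 = 156; Q' = 1907 − 8·128 = 883.
Buyers' price falls by P* − Pb = 142 − 128 = 14; sellers' price rises by Ps − P* = 156 − 142 = 14.
So producers capture 14/28 = 0.5 of each unit of subsidy.

Producer share = 0.5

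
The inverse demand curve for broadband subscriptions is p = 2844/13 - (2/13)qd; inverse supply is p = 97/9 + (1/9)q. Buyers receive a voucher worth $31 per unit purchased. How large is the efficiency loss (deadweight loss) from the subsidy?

Deadweight loss = $1813.5

Pre-subsidy: 2844/13 - (2/13)q = 97/9 + (1/9)q gives q* = 785 and p* = 98.
With the rebate, buyers effectively pay pb = ps − 31, where ps is the price sellers receive.
On the curves, pb = 2844/13 - (2/13)q and ps = 97/9 + (1/9)q; the wedge ps − pb = 31 gives 97/9 + (1/9)q − (2844/13 - (2/13)q) = 31, so q' = 902.
Then pb = 2844/13 − (2/13)·902 = 80 and ps = 97/9 + (1/9)·902 = 111.
The subsidy expands output by 902 − 785 = 117 past the efficient level; on those units the gap between marginal cost and willingness to pay runs from 0 up to 31.
DWL = ½ × 31 × 117 = 1813.5.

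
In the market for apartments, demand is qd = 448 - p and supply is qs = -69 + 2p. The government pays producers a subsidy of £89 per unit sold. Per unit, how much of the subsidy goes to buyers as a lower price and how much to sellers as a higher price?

Pre-subsidy: 448 - p = -69 + 2p gives p* = 517/3, q* = 827/3.
With the subsidy, sellers receive ps = pb + 89 for each unit, where pb is the price buyers pay.
Supply in terms of pb becomes qs = -69 + 2(pb + 89) = 109 + 2pb. Setting this equal to demand: 448 - pb = 109 + 2pb, so pb = 113.
Sellers receive ps = 113 + 89 = 202; q' = 448 − 1·113 = 335.
Buyers' price falls by p* − pb = 517/3 − 113 = 178/3; sellers' price rises by ps − p* = 202 − 517/3 = 89/3.

Buyers gain 178/3 per unit; sellers gain 89/3 per unit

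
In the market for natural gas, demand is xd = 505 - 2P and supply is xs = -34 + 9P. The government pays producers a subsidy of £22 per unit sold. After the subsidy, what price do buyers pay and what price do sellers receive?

Buyers pay £31; sellers receive £53

Pre-subsidy: 505 - 2P = -34 + 9P gives P* = 49, x* = 407.
With the subsidy, sellers receive Ps = Pb + 22 for each unit, where Pb is the price buyers pay.
Supply in terms of Pb becomes xs = -34 + 9(Pb + 22) = 164 + 9Pb. Setting this equal to demand: 505 - 2Pb = 164 + 9Pb, so Pb = 31.
Sellers receive Ps = 31 + 22 = 53; x' = 505 − 2·31 = 443.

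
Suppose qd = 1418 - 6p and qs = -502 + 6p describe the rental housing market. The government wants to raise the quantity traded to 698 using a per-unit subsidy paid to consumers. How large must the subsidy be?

At q = 698, invert demand for the buyer price: pb = (1418 − 698)/6 = 120; invert supply for the seller price: ps = (698 − (-502))/6 = 200.
The subsidy must fill the gap: s = ps − pb = 200 − 120 = 80.

Required subsidy s = 80 per unit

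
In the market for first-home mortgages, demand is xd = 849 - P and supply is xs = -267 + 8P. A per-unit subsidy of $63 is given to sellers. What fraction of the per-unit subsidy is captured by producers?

Producer share = 1/9

Pre-subsidy: 849 - P = -267 + 8P gives P* = 124, x* = 725.
With the subsidy, sellers receive Ps = Pb + 63 for each unit, where Pb is the price buyers pay.
Supply in terms of Pb becomes xs = -267 + 8(Pb + 63) = 237 + 8Pb. Setting this equal to demand: 849 - Pb = 237 + 8Pb, so Pb = 68.
Sellers receive Ps = 68 + 63 = 131; x' = 849 − 1·68 = 781.
Buyers' price falls by P* − Pb = 124 − 68 = 56; sellers' price rises by Ps − P* = 131 − 124 = 7.
So producers capture 7/63 = 1/9 of each unit of subsidy.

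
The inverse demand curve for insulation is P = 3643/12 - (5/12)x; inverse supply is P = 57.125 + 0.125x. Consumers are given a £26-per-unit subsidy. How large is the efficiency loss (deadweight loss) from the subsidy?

Deadweight loss = £624

Pre-subsidy: 3643/12 - (5/12)x = 57.125 + 0.125x gives x* = 455 and P* = 114.
With the rebate, buyers effectively pay Pb = Ps − 26, where Ps is the price sellers receive.
On the curves, Pb = 3643/12 - (5/12)x and Ps = 57.125 + 0.125x; the wedge Ps − Pb = 26 gives 57.125 + 0.125x − (3643/12 - (5/12)x) = 26, so x' = 503.
Then Pb = 3643/12 − (5/12)·503 = 94 and Ps = 57.125 + 0.125·503 = 120.
The subsidy expands output by 503 − 455 = 48 past the efficient level; on those units the gap between marginal cost and willingness to pay runs from 0 up to 26.
DWL = ½ × 26 × 48 = 624.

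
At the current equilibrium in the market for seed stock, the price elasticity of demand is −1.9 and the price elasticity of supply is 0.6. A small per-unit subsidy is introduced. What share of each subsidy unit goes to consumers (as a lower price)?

Consumer share = 0.24

For a small subsidy around the equilibrium, the benefit split depends on the relative slopes, which at a point are proportional to the elasticities.
Buyer share = εs/(εs + |εd|) = 0.6/(0.6 + 1.9) = 0.24; seller share = |εd|/(εs + |εd|) = 0.76.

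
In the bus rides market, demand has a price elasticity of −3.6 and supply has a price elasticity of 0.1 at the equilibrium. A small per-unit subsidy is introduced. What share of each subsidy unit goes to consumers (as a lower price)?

For a small subsidy around the equilibrium, the benefit split depends on the relative slopes, which at a point are proportional to the elasticities.
Buyer share = εs/(εs + |εd|) = 0.1/(0.1 + 3.6) = 1/37; seller share = |εd|/(εs + |εd|) = 36/37.

Consumer share = 1/37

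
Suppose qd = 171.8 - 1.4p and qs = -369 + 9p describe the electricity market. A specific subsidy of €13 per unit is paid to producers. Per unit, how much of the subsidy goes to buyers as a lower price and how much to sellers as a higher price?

Pre-subsidy: 171.8 - 1.4p = -369 + 9p gives p* = 52, q* = 99.
With the subsidy, sellers receive ps = pb + 13 for each unit, where pb is the price buyers pay.
Supply in terms of pb becomes qs = -369 + 9(pb + 13) = -252 + 9pb. Setting this equal to demand: 171.8 - 1.4pb = -252 + 9pb, so pb = 40.75.
Sellers receive ps = 40.75 + 13 = 53.75; q' = 171.8 − 1.4·40.75 = 114.75.
Buyers' price falls by p* − pb = 52 − 40.75 = 11.25; sellers' price rises by ps − p* = 53.75 − 52 = 1.75.

Buyers gain €11.25 per unit; sellers gain €1.75 per unit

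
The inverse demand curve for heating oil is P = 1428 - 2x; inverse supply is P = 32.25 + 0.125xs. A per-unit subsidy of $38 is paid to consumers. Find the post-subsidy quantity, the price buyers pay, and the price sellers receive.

Pre-subsidy: 1428 - 2x = 32.25 + 0.125x gives x* = 11166/17 and P* = 1944/17.
With the rebate, buyers effectively pay Pb = Ps − 38, where Ps is the price sellers receive.
On the curves, Pb = 1428 - 2x and Ps = 32.25 + 0.125x; the wedge Ps − Pb = 38 gives 32.25 + 0.125x − (1428 - 2x) = 38, so x' = 11470/17.
Then Pb = 1428 − 2·(11470/17) = 1336/17 and Ps = 32.25 + 0.125·(11470/17) = 1982/17.

x' = 11470/17; buyers pay 1336/17; sellers receive 1982/17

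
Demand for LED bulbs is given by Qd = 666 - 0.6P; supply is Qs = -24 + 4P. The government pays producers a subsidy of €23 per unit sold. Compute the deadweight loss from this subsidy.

Deadweight loss = €138

Pre-subsidy: 666 - 0.6P = -24 + 4P gives P* = 150, Q* = 576.
With the subsidy, sellers receive Ps = Pb + 23 for each unit, where Pb is the price buyers pay.
Supply in terms of Pb becomes Qs = -24 + 4(Pb + 23) = 68 + 4Pb. Setting this equal to demand: 666 - 0.6Pb = 68 + 4Pb, so Pb = 130.
Sellers receive Ps = 130 + 23 = 153; Q' = 666 − 0.6·130 = 588.
The subsidy expands output by 588 − 576 = 12 past the efficient level; on those units the gap between marginal cost and willingness to pay runs from 0 up to 23.
DWL = ½ × 23 × 12 = 138.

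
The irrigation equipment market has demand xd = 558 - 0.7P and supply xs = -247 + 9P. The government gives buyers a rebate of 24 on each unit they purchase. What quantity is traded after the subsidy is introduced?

x' = 50003/97

Pre-subsidy: 558 - 0.7P = -247 + 9P gives P* = 8050/97, x* = 48491/97.
With the rebate, buyers effectively pay Pb = Ps − 24, where Ps is the price sellers receive.
Demand in terms of Ps becomes xd = 558 − 0.7(Ps − 24) = 574.8 - 0.7Ps. Setting this equal to supply: 574.8 - 0.7Ps = -247 + 9Ps, so Ps = 8218/97.
Buyers pay Pb = 8218/97 − 24 = 5890/97; x' = -247 + 9·(8218/97) = 50003/97.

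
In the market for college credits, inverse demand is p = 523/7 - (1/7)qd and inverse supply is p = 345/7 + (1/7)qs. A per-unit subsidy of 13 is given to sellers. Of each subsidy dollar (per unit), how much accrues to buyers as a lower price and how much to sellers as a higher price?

Buyers gain 6.5 per unit; sellers gain 6.5 per unit

Pre-subsidy: 523/7 - (1/7)q = 345/7 + (1/7)q gives q* = 89 and p* = 62.
With the subsidy, sellers receive ps = pb + 13 for each unit, where pb is the price buyers pay.
On the curves, pb = 523/7 - (1/7)q and ps = 345/7 + (1/7)q; the wedge ps − pb = 13 gives 345/7 + (1/7)q − (523/7 - (1/7)q) = 13, so q' = 134.5.
Then pb = 523/7 − (1/7)·134.5 = 55.5 and ps = 345/7 + (1/7)·134.5 = 68.5.
Buyers' price falls by p* − pb = 62 − 55.5 = 6.5; sellers' price rises by ps − p* = 68.5 − 62 = 6.5.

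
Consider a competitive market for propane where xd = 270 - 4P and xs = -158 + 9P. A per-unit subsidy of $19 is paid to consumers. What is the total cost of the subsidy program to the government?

Government cost = 47158/13

Pre-subsidy: 270 - 4P = -158 + 9P gives P* = 428/13, x* = 1798/13.
With the rebate, buyers effectively pay Pb = Ps − 19, where Ps is the price sellers receive.
Demand in terms of Ps becomes xd = 270 − 4(Ps − 19) = 346 - 4Ps. Setting this equal to supply: 346 - 4Ps = -158 + 9Ps, so Ps = 504/13.
Buyers pay Pb = 504/13 − 19 = 257/13; x' = -158 + 9·(504/13) = 2482/13.
Government outlay = subsidy × quantity = 19 × 2482/13 = 47158/13.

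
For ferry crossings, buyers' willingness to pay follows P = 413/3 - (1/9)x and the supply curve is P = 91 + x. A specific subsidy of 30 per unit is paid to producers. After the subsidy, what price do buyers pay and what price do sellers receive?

Pre-subsidy: 413/3 - (1/9)x = 91 + x gives x* = 42 and P* = 133.
With the subsidy, sellers receive Ps = Pb + 30 for each unit, where Pb is the price buyers pay.
On the curves, Pb = 413/3 - (1/9)x and Ps = 91 + x; the wedge Ps − Pb = 30 gives 91 + x − (413/3 - (1/9)x) = 30, so x' = 69.
Then Pb = 413/3 − (1/9)·69 = 130 and Ps = 91 + 1·69 = 160.

Buyers pay 130; sellers receive 160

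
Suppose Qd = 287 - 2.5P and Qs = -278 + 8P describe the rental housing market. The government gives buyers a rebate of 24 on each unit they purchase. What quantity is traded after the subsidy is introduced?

Pre-subsidy: 287 - 2.5P = -278 + 8P gives P* = 1130/21, Q* = 3202/21.
With the rebate, buyers effectively pay Pb = Ps − 24, where Ps is the price sellers receive.
Demand in terms of Ps becomes Qd = 287 − 2.5(Ps − 24) = 347 - 2.5Ps. Setting this equal to supply: 347 - 2.5Ps = -278 + 8Ps, so Ps = 1250/21.
Buyers pay Pb = 1250/21 − 24 = 746/21; Q' = -278 + 8·(1250/21) = 4162/21.

Q' = 4162/21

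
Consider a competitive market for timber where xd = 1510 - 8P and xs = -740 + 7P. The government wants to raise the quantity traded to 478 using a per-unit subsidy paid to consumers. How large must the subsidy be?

Required subsidy s = 45 per unit

At x = 478, invert demand for the buyer price: Pb = (1510 − 478)/8 = 129; invert supply for the seller price: Ps = (478 − (-740))/7 = 174.
The subsidy must fill the gap: s = Ps − Pb = 174 − 129 = 45.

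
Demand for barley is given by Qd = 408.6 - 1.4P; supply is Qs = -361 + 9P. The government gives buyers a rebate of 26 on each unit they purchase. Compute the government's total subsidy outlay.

Government cost = 8749

Pre-subsidy: 408.6 - 1.4P = -361 + 9P gives P* = 74, Q* = 305.
With the rebate, buyers effectively pay Pb = Ps − 26, where Ps is the price sellers receive.
Demand in terms of Ps becomes Qd = 408.6 − 1.4(Ps − 26) = 445 - 1.4Ps. Setting this equal to supply: 445 - 1.4Ps = -361 + 9Ps, so Ps = 77.5.
Buyers pay Pb = 77.5 − 26 = 51.5; Q' = -361 + 9·77.5 = 336.5.
Government outlay = subsidy × quantity = 26 × 336.5 = 8749.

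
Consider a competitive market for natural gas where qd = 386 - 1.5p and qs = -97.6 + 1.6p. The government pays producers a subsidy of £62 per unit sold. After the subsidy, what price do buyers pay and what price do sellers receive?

Buyers pay £124; sellers receive £186

Pre-subsidy: 386 - 1.5p = -97.6 + 1.6p gives p* = 156, q* = 152.
With the subsidy, sellers receive ps = pb + 62 for each unit, where pb is the price buyers pay.
Supply in terms of pb becomes qs = -97.6 + 1.6(pb + 62) = 1.6 + 1.6pb. Setting this equal to demand: 386 - 1.5pb = 1.6 + 1.6pb, so pb = 124.
Sellers receive ps = 124 + 62 = 186; q' = 386 − 1.5·124 = 200.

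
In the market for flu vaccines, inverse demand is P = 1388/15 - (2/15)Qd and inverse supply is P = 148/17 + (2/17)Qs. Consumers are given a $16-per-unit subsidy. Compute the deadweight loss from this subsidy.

Deadweight loss = $510

Pre-subsidy: 1388/15 - (2/15)Q = 148/17 + (2/17)Q gives Q* = 334 and P* = 48.
With the rebate, buyers effectively pay Pb = Ps − 16, where Ps is the price sellers receive.
On the curves, Pb = 1388/15 - (2/15)Q and Ps = 148/17 + (2/17)Q; the wedge Ps − Pb = 16 gives 148/17 + (2/17)Q − (1388/15 - (2/15)Q) = 16, so Q' = 397.75.
Then Pb = 1388/15 − (2/15)·397.75 = 39.5 and Ps = 148/17 + (2/17)·397.75 = 55.5.
The subsidy expands output by 397.75 − 334 = 63.75 past the efficient level; on those units the gap between marginal cost and willingness to pay runs from 0 up to 16.
DWL = ½ × 16 × 63.75 = 510.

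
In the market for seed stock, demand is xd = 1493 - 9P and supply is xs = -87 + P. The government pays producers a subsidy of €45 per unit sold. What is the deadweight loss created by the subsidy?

Pre-subsidy: 1493 - 9P = -87 + P gives P* = 158, x* = 71.
With the subsidy, sellers receive Ps = Pb + 45 for each unit, where Pb is the price buyers pay.
Supply in terms of Pb becomes xs = -87 + 1(Pb + 45) = -42 + Pb. Setting this equal to demand: 1493 - 9Pb = -42 + Pb, so Pb = 153.5.
Sellers receive Ps = 153.5 + 45 = 198.5; x' = 1493 − 9·153.5 = 111.5.
The subsidy expands output by 111.5 − 71 = 40.5 past the efficient level; on those units the gap between marginal cost and willingness to pay runs from 0 up to 45.
DWL = ½ × 45 × 40.5 = 911.25.

Deadweight loss = €911.25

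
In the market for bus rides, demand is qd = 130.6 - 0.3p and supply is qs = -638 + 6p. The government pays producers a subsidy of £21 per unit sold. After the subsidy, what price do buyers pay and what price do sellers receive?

Buyers pay £102; sellers receive £123

Pre-subsidy: 130.6 - 0.3p = -638 + 6p gives p* = 122, q* = 94.
With the subsidy, sellers receive ps = pb + 21 for each unit, where pb is the price buyers pay.
Supply in terms of pb becomes qs = -638 + 6(pb + 21) = -512 + 6pb. Setting this equal to demand: 130.6 - 0.3pb = -512 + 6pb, so pb = 102.
Sellers receive ps = 102 + 21 = 123; q' = 130.6 − 0.3·102 = 100.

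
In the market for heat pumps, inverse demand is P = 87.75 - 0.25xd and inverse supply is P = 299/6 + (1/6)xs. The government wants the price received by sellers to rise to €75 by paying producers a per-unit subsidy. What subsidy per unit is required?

At a seller price of 75, quantity supplied is -299 + 6·75 = 151.
Buyers absorb 151 only when they pay Pb = 87.75 − 0.25·151 = 50.
s = Ps − Pb = 75 − 50 = 25.

Required subsidy s = €25 per unit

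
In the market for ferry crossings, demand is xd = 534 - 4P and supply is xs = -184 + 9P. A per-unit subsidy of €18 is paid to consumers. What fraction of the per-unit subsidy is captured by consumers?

Consumer share = 9/13

Pre-subsidy: 534 - 4P = -184 + 9P gives P* = 718/13, x* = 4070/13.
With the rebate, buyers effectively pay Pb = Ps − 18, where Ps is the price sellers receive.
Demand in terms of Ps becomes xd = 534 − 4(Ps − 18) = 606 - 4Ps. Setting this equal to supply: 606 - 4Ps = -184 + 9Ps, so Ps = 790/13.
Buyers pay Pb = 790/13 − 18 = 556/13; x' = -184 + 9·(790/13) = 4718/13.
Buyers' price falls by P* − Pb = 718/13 − 556/13 = 162/13; sellers' price rises by Ps − P* = 790/13 − 718/13 = 72/13.
So consumers capture (162/13)/18 = 9/13 of each unit of subsidy.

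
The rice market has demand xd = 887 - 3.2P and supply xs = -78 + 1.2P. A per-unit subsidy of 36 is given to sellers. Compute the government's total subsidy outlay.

Government cost = 7797.6

Pre-subsidy: 887 - 3.2P = -78 + 1.2P gives P* = 4825/22, x* = 2037/11.
With the subsidy, sellers receive Ps = Pb + 36 for each unit, where Pb is the price buyers pay.
Supply in terms of Pb becomes xs = -78 + 1.2(Pb + 36) = -34.8 + 1.2Pb. Setting this equal to demand: 887 - 3.2Pb = -34.8 + 1.2Pb, so Pb = 209.5.
Sellers receive Ps = 209.5 + 36 = 245.5; x' = 887 − 3.2·209.5 = 216.6.
Government outlay = subsidy × quantity = 36 × 216.6 = 7797.6.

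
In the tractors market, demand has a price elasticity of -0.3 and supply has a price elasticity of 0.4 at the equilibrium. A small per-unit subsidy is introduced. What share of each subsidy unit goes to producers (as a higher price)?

Producer share = 3/7

For a small subsidy around the equilibrium, the benefit split depends on the relative slopes, which at a point are proportional to the elasticities.
Buyer share = εs/(εs + |εd|) = 0.4/(0.4 + 0.3) = 4/7; seller share = |εd|/(εs + |εd|) = 3/7.
So producers capture 3/7 of the subsidy.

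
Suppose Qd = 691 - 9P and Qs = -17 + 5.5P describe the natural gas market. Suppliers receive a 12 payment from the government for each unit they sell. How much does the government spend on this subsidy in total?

Pre-subsidy: 691 - 9P = -17 + 5.5P gives P* = 1416/29, Q* = 7295/29.
With the subsidy, sellers receive Ps = Pb + 12 for each unit, where Pb is the price buyers pay.
Supply in terms of Pb becomes Qs = -17 + 5.5(Pb + 12) = 49 + 5.5Pb. Setting this equal to demand: 691 - 9Pb = 49 + 5.5Pb, so Pb = 1284/29.
Sellers receive Ps = 1284/29 + 12 = 1632/29; Q' = 691 − 9·(1284/29) = 8483/29.
Government outlay = subsidy × quantity = 12 × 8483/29 = 101796/29.

Government cost = 101796/29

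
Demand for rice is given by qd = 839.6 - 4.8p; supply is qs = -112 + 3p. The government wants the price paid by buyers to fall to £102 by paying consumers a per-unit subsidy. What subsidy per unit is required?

At a buyer price of 102, quantity demanded is 839.6 − 4.8·102 = 350.
Sellers supply 350 only when they receive ps with -112 + 3·ps = 350, i.e. ps = 154.
s = ps − pb = 154 − 102 = 52.

Required subsidy s = £52 per unit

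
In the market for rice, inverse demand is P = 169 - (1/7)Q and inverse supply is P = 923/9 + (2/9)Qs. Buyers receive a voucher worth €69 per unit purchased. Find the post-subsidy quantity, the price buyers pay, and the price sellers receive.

Pre-subsidy: 169 - (1/7)Q = 923/9 + (2/9)Q gives Q* = 182 and P* = 143.
With the rebate, buyers effectively pay Pb = Ps − 69, where Ps is the price sellers receive.
On the curves, Pb = 169 - (1/7)Q and Ps = 923/9 + (2/9)Q; the wedge Ps − Pb = 69 gives 923/9 + (2/9)Q − (169 - (1/7)Q) = 69, so Q' = 371.
Then Pb = 169 − (1/7)·371 = 116 and Ps = 923/9 + (2/9)·371 = 185.

Q' = 371; buyers pay €116; sellers receive €185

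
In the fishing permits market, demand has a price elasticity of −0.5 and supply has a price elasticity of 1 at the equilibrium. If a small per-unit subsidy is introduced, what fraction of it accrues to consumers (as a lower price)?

For a small subsidy around the equilibrium, the benefit split depends on the relative slopes, which at a point are proportional to the elasticities.
Buyer share = εs/(εs + |εd|) = 1/(1 + 0.5) = 2/3; seller share = |εd|/(εs + |εd|) = 1/3.

Consumer share = 2/3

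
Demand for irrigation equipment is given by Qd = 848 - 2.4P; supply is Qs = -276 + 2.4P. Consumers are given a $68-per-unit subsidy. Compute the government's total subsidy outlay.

Pre-subsidy: 848 - 2.4P = -276 + 2.4P gives P* = 1405/6, Q* = 286.
With the rebate, buyers effectively pay Pb = Ps − 68, where Ps is the price sellers receive.
Demand in terms of Ps becomes Qd = 848 − 2.4(Ps − 68) = 1011.2 - 2.4Ps. Setting this equal to supply: 1011.2 - 2.4Ps = -276 + 2.4Ps, so Ps = 1609/6.
Buyers pay Pb = 1609/6 − 68 = 1201/6; Q' = -276 + 2.4·(1609/6) = 367.6.
Government outlay = subsidy × quantity = 68 × 367.6 = 24996.8.

Government cost = $24996.8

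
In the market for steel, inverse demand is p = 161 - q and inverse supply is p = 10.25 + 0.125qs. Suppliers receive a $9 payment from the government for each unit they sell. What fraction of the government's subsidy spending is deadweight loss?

DWL / government spending = 2/71

Pre-subsidy: 161 - q = 10.25 + 0.125q gives q* = 134 and p* = 27.
With the subsidy, sellers receive ps = pb + 9 for each unit, where pb is the price buyers pay.
On the curves, pb = 161 - q and ps = 10.25 + 0.125q; the wedge ps − pb = 9 gives 10.25 + 0.125q − (161 - q) = 9, so q' = 142.
Then pb = 161 − 1·142 = 19 and ps = 10.25 + 0.125·142 = 28.
ΔCS = ½(134 + 142)(27 − 19) = 1104; ΔPS = ½(134 + 142)(28 − 27) = 138.
Government spending = 9 × 142 = 1278.
DWL = ½ × 9 × (142 − 134) = 36; fraction = 36 / 1278 = 2/71.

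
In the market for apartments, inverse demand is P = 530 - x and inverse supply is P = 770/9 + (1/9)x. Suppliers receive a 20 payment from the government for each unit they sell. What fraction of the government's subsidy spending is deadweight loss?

DWL / government spending = 9/418

Pre-subsidy: 530 - x = 770/9 + (1/9)x gives x* = 400 and P* = 130.
With the subsidy, sellers receive Ps = Pb + 20 for each unit, where Pb is the price buyers pay.
On the curves, Pb = 530 - x and Ps = 770/9 + (1/9)x; the wedge Ps − Pb = 20 gives 770/9 + (1/9)x − (530 - x) = 20, so x' = 418.
Then Pb = 530 − 1·418 = 112 and Ps = 770/9 + (1/9)·418 = 132.
ΔCS = ½(400 + 418)(130 − 112) = 7362; ΔPS = ½(400 + 418)(132 − 130) = 818.
Government spending = 20 × 418 = 8360.
DWL = ½ × 20 × (418 − 400) = 180; fraction = 180 / 8360 = 9/418.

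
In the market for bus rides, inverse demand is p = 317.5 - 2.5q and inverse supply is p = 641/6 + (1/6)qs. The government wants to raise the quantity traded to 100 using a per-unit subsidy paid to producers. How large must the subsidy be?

At q = 100, from the demand curve buyers pay pb = 317.5 − 2.5·100 = 67.5; from the supply curve sellers need ps = 641/6 + (1/6)·100 = 123.5.
The subsidy must fill the gap: s = ps − pb = 123.5 − 67.5 = 56.

Required subsidy s = 56 per unit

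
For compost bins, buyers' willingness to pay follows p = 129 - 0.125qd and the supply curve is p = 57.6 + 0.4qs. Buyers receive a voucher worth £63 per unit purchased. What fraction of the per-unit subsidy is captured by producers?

Pre-subsidy: 129 - 0.125q = 57.6 + 0.4q gives q* = 136 and p* = 112.
With the rebate, buyers effectively pay pb = ps − 63, where ps is the price sellers receive.
On the curves, pb = 129 - 0.125q and ps = 57.6 + 0.4q; the wedge ps − pb = 63 gives 57.6 + 0.4q − (129 - 0.125q) = 63, so q' = 256.
Then pb = 129 − 0.125·256 = 97 and ps = 57.6 + 0.4·256 = 160.
Buyers' price falls by p* − pb = 112 − 97 = 15; sellers' price rises by ps − p* = 160 − 112 = 48.
So producers capture 48/63 = 16/21 of each unit of subsidy.

Producer share = 16/21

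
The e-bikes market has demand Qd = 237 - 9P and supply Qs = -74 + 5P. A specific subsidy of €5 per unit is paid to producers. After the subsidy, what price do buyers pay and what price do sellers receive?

Buyers pay 143/7; sellers receive 178/7

Pre-subsidy: 237 - 9P = -74 + 5P gives P* = 311/14, Q* = 519/14.
With the subsidy, sellers receive Ps = Pb + 5 for each unit, where Pb is the price buyers pay.
Supply in terms of Pb becomes Qs = -74 + 5(Pb + 5) = -49 + 5Pb. Setting this equal to demand: 237 - 9Pb = -49 + 5Pb, so Pb = 143/7.
Sellers receive Ps = 143/7 + 5 = 178/7; Q' = 237 − 9·(143/7) = 372/7.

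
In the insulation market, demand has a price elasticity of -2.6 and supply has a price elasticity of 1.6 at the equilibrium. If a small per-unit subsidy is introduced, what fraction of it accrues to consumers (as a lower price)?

For a small subsidy around the equilibrium, the benefit split depends on the relative slopes, which at a point are proportional to the elasticities.
Buyer share = εs/(εs + |εd|) = 1.6/(1.6 + 2.6) = 8/21; seller share = |εd|/(εs + |εd|) = 13/21.

Consumer share = 8/21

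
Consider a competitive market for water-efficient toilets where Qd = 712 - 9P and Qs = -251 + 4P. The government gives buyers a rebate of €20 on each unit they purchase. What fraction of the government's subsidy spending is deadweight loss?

Pre-subsidy: 712 - 9P = -251 + 4P gives P* = 963/13, Q* = 589/13.
With the rebate, buyers effectively pay Pb = Ps − 20, where Ps is the price sellers receive.
Demand in terms of Ps becomes Qd = 712 − 9(Ps − 20) = 892 - 9Ps. Setting this equal to supply: 892 - 9Ps = -251 + 4Ps, so Ps = 1143/13.
Buyers pay Pb = 1143/13 − 20 = 883/13; Q' = -251 + 4·(1143/13) = 1309/13.
ΔCS = ½(589/13 + 1309/13)(963/13 − 883/13) = 5840/13; ΔPS = ½(589/13 + 1309/13)(1143/13 − 963/13) = 13140/13.
Government spending = 20 × 1309/13 = 26180/13.
DWL = ½ × 20 × (1309/13 − 589/13) = 7200/13; fraction = (7200/13) / (26180/13) = 360/1309.

DWL / government spending = 360/1309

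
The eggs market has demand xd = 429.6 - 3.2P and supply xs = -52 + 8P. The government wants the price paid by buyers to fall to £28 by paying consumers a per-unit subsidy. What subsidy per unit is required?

At a buyer price of 28, quantity demanded is 429.6 − 3.2·28 = 340.
Sellers supply 340 only when they receive Ps with -52 + 8·Ps = 340, i.e. Ps = 49.
s = Ps − Pb = 49 − 28 = 21.

Required subsidy s = £21 per unit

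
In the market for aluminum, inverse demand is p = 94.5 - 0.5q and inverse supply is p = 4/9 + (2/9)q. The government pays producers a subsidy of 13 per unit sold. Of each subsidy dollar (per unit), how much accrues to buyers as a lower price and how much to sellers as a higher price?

Buyers gain 9 per unit; sellers gain 4 per unit

Pre-subsidy: 94.5 - 0.5q = 4/9 + (2/9)q gives q* = 1693/13 and p* = 382/13.
With the subsidy, sellers receive ps = pb + 13 for each unit, where pb is the price buyers pay.
On the curves, pb = 94.5 - 0.5q and ps = 4/9 + (2/9)q; the wedge ps − pb = 13 gives 4/9 + (2/9)q − (94.5 - 0.5q) = 13, so q' = 1927/13.
Then pb = 94.5 − 0.5·(1927/13) = 265/13 and ps = 4/9 + (2/9)·(1927/13) = 434/13.
Buyers' price falls by p* − pb = 382/13 − 265/13 = 9; sellers' price rises by ps − p* = 434/13 − 382/13 = 4.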